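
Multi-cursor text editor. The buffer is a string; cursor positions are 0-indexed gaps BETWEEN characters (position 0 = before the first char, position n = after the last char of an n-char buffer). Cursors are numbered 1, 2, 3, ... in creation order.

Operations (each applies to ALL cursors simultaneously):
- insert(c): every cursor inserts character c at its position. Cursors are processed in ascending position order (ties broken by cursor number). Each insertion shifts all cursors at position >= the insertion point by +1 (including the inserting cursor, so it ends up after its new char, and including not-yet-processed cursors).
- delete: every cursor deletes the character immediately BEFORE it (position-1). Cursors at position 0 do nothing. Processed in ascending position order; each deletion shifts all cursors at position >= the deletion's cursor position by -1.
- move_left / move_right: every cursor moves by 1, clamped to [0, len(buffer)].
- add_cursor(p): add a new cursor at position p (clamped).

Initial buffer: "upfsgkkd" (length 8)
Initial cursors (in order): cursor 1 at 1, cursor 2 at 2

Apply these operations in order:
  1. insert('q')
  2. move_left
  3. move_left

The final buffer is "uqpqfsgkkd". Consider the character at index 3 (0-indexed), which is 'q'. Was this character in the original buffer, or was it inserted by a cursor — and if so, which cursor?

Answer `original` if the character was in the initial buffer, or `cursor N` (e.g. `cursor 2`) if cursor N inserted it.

After op 1 (insert('q')): buffer="uqpqfsgkkd" (len 10), cursors c1@2 c2@4, authorship .1.2......
After op 2 (move_left): buffer="uqpqfsgkkd" (len 10), cursors c1@1 c2@3, authorship .1.2......
After op 3 (move_left): buffer="uqpqfsgkkd" (len 10), cursors c1@0 c2@2, authorship .1.2......
Authorship (.=original, N=cursor N): . 1 . 2 . . . . . .
Index 3: author = 2

Answer: cursor 2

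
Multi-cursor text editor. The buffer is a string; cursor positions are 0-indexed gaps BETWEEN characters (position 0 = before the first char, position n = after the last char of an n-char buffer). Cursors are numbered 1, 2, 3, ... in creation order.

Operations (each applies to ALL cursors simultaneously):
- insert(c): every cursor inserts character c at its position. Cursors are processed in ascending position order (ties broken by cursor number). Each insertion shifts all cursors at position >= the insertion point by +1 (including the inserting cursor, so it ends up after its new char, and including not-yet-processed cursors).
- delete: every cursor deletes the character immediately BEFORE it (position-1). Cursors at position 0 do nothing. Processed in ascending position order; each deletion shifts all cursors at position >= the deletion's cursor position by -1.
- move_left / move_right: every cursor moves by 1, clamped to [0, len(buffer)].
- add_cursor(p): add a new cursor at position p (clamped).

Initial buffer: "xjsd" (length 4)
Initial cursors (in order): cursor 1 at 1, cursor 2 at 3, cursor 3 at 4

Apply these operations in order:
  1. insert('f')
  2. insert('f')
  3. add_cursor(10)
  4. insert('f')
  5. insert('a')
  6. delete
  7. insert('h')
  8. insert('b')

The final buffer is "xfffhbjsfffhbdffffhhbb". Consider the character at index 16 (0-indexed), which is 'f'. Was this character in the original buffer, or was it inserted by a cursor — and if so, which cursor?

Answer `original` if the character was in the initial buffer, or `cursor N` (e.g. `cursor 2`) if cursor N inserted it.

After op 1 (insert('f')): buffer="xfjsfdf" (len 7), cursors c1@2 c2@5 c3@7, authorship .1..2.3
After op 2 (insert('f')): buffer="xffjsffdff" (len 10), cursors c1@3 c2@7 c3@10, authorship .11..22.33
After op 3 (add_cursor(10)): buffer="xffjsffdff" (len 10), cursors c1@3 c2@7 c3@10 c4@10, authorship .11..22.33
After op 4 (insert('f')): buffer="xfffjsfffdffff" (len 14), cursors c1@4 c2@9 c3@14 c4@14, authorship .111..222.3334
After op 5 (insert('a')): buffer="xfffajsfffadffffaa" (len 18), cursors c1@5 c2@11 c3@18 c4@18, authorship .1111..2222.333434
After op 6 (delete): buffer="xfffjsfffdffff" (len 14), cursors c1@4 c2@9 c3@14 c4@14, authorship .111..222.3334
After op 7 (insert('h')): buffer="xfffhjsfffhdffffhh" (len 18), cursors c1@5 c2@11 c3@18 c4@18, authorship .1111..2222.333434
After op 8 (insert('b')): buffer="xfffhbjsfffhbdffffhhbb" (len 22), cursors c1@6 c2@13 c3@22 c4@22, authorship .11111..22222.33343434
Authorship (.=original, N=cursor N): . 1 1 1 1 1 . . 2 2 2 2 2 . 3 3 3 4 3 4 3 4
Index 16: author = 3

Answer: cursor 3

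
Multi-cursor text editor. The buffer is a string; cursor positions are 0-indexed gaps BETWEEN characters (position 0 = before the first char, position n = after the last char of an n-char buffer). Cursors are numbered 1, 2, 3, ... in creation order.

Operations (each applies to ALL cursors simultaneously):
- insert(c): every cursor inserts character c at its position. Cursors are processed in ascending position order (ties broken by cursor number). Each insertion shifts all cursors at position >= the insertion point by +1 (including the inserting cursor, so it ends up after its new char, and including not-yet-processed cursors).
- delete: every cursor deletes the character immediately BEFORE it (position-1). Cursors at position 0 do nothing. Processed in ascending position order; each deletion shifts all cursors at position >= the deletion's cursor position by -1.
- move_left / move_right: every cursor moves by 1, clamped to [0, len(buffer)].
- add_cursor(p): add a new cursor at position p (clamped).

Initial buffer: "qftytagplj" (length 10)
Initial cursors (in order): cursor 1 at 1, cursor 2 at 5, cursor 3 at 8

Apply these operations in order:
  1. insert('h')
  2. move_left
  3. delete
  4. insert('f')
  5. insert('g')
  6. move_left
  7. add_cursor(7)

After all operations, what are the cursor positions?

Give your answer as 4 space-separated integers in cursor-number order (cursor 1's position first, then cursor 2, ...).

Answer: 1 7 12 7

Derivation:
After op 1 (insert('h')): buffer="qhftythagphlj" (len 13), cursors c1@2 c2@7 c3@11, authorship .1....2...3..
After op 2 (move_left): buffer="qhftythagphlj" (len 13), cursors c1@1 c2@6 c3@10, authorship .1....2...3..
After op 3 (delete): buffer="hftyhaghlj" (len 10), cursors c1@0 c2@4 c3@7, authorship 1...2..3..
After op 4 (insert('f')): buffer="fhftyfhagfhlj" (len 13), cursors c1@1 c2@6 c3@10, authorship 11...22..33..
After op 5 (insert('g')): buffer="fghftyfghagfghlj" (len 16), cursors c1@2 c2@8 c3@13, authorship 111...222..333..
After op 6 (move_left): buffer="fghftyfghagfghlj" (len 16), cursors c1@1 c2@7 c3@12, authorship 111...222..333..
After op 7 (add_cursor(7)): buffer="fghftyfghagfghlj" (len 16), cursors c1@1 c2@7 c4@7 c3@12, authorship 111...222..333..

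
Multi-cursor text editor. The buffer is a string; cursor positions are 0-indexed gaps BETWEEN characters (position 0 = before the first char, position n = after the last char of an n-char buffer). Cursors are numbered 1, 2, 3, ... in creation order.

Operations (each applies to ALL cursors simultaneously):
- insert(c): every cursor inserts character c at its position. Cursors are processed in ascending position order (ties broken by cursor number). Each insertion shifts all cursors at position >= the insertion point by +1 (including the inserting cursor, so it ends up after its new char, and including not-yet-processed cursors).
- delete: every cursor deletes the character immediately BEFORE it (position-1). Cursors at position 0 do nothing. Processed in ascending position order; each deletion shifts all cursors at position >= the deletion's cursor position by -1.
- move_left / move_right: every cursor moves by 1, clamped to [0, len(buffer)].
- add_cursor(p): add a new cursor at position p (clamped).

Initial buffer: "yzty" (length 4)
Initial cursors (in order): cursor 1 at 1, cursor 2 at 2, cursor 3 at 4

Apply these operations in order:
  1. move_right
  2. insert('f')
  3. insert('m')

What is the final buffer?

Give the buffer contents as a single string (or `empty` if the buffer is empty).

Answer: yzfmtfmyfm

Derivation:
After op 1 (move_right): buffer="yzty" (len 4), cursors c1@2 c2@3 c3@4, authorship ....
After op 2 (insert('f')): buffer="yzftfyf" (len 7), cursors c1@3 c2@5 c3@7, authorship ..1.2.3
After op 3 (insert('m')): buffer="yzfmtfmyfm" (len 10), cursors c1@4 c2@7 c3@10, authorship ..11.22.33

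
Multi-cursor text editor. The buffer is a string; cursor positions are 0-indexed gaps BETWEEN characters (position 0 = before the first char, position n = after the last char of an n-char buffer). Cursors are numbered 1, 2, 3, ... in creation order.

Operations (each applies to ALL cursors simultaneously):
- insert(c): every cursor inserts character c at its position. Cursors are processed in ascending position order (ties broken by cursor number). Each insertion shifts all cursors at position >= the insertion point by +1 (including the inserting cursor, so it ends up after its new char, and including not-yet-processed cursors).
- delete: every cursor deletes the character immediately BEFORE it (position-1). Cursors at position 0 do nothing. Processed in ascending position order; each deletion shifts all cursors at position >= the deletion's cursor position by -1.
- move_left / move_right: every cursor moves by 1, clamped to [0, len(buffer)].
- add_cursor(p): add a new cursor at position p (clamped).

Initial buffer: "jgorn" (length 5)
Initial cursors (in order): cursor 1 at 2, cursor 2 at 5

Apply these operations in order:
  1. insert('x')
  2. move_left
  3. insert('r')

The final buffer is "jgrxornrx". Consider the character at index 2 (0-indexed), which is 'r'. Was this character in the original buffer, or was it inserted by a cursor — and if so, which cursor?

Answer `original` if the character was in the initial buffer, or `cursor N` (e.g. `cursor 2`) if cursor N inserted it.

After op 1 (insert('x')): buffer="jgxornx" (len 7), cursors c1@3 c2@7, authorship ..1...2
After op 2 (move_left): buffer="jgxornx" (len 7), cursors c1@2 c2@6, authorship ..1...2
After op 3 (insert('r')): buffer="jgrxornrx" (len 9), cursors c1@3 c2@8, authorship ..11...22
Authorship (.=original, N=cursor N): . . 1 1 . . . 2 2
Index 2: author = 1

Answer: cursor 1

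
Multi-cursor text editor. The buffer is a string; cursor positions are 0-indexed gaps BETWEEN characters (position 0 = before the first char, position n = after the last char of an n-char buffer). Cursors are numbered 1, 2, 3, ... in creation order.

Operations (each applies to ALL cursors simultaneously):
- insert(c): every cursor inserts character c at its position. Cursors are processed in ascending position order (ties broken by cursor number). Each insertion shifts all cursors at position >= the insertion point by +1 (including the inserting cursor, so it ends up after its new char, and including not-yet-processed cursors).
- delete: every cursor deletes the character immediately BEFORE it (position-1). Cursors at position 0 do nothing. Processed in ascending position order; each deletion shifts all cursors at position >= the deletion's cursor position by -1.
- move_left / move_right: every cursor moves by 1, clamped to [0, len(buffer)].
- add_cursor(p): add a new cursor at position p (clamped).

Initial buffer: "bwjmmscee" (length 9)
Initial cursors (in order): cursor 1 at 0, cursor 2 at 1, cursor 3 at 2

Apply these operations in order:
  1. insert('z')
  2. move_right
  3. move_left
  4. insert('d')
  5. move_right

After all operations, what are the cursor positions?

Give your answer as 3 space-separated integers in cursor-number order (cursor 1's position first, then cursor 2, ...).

After op 1 (insert('z')): buffer="zbzwzjmmscee" (len 12), cursors c1@1 c2@3 c3@5, authorship 1.2.3.......
After op 2 (move_right): buffer="zbzwzjmmscee" (len 12), cursors c1@2 c2@4 c3@6, authorship 1.2.3.......
After op 3 (move_left): buffer="zbzwzjmmscee" (len 12), cursors c1@1 c2@3 c3@5, authorship 1.2.3.......
After op 4 (insert('d')): buffer="zdbzdwzdjmmscee" (len 15), cursors c1@2 c2@5 c3@8, authorship 11.22.33.......
After op 5 (move_right): buffer="zdbzdwzdjmmscee" (len 15), cursors c1@3 c2@6 c3@9, authorship 11.22.33.......

Answer: 3 6 9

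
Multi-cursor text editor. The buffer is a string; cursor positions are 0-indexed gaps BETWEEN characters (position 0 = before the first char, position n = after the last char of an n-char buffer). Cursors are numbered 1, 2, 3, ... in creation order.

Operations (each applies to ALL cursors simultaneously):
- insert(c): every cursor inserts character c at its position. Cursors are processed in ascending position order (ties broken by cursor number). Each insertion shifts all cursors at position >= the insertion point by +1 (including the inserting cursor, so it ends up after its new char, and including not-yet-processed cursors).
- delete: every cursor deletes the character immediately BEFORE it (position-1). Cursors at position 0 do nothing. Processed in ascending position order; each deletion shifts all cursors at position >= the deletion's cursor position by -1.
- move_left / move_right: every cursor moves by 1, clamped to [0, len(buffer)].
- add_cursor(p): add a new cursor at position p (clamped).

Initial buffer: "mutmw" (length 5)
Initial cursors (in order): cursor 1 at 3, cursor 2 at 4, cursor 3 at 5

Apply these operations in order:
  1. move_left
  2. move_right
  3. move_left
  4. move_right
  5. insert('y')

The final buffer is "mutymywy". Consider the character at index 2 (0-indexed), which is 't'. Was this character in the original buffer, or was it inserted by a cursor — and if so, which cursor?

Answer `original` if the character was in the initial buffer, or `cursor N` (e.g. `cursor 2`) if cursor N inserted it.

Answer: original

Derivation:
After op 1 (move_left): buffer="mutmw" (len 5), cursors c1@2 c2@3 c3@4, authorship .....
After op 2 (move_right): buffer="mutmw" (len 5), cursors c1@3 c2@4 c3@5, authorship .....
After op 3 (move_left): buffer="mutmw" (len 5), cursors c1@2 c2@3 c3@4, authorship .....
After op 4 (move_right): buffer="mutmw" (len 5), cursors c1@3 c2@4 c3@5, authorship .....
After op 5 (insert('y')): buffer="mutymywy" (len 8), cursors c1@4 c2@6 c3@8, authorship ...1.2.3
Authorship (.=original, N=cursor N): . . . 1 . 2 . 3
Index 2: author = original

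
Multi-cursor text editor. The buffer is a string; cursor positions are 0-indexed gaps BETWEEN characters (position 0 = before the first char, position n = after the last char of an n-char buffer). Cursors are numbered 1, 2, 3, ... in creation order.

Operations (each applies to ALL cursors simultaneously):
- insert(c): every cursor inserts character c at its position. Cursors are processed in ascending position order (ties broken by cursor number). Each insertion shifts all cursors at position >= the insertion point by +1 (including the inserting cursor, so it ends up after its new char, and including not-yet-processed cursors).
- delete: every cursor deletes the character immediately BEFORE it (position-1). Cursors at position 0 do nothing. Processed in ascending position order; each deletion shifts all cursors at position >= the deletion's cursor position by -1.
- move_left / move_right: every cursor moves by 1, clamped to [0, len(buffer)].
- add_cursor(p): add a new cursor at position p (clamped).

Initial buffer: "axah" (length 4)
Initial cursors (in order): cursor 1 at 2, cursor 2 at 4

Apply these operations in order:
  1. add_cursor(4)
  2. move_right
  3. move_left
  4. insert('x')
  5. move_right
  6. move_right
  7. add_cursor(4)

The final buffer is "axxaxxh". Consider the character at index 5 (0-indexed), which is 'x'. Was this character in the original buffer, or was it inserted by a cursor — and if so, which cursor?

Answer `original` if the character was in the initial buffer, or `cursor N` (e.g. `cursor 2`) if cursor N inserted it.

After op 1 (add_cursor(4)): buffer="axah" (len 4), cursors c1@2 c2@4 c3@4, authorship ....
After op 2 (move_right): buffer="axah" (len 4), cursors c1@3 c2@4 c3@4, authorship ....
After op 3 (move_left): buffer="axah" (len 4), cursors c1@2 c2@3 c3@3, authorship ....
After op 4 (insert('x')): buffer="axxaxxh" (len 7), cursors c1@3 c2@6 c3@6, authorship ..1.23.
After op 5 (move_right): buffer="axxaxxh" (len 7), cursors c1@4 c2@7 c3@7, authorship ..1.23.
After op 6 (move_right): buffer="axxaxxh" (len 7), cursors c1@5 c2@7 c3@7, authorship ..1.23.
After op 7 (add_cursor(4)): buffer="axxaxxh" (len 7), cursors c4@4 c1@5 c2@7 c3@7, authorship ..1.23.
Authorship (.=original, N=cursor N): . . 1 . 2 3 .
Index 5: author = 3

Answer: cursor 3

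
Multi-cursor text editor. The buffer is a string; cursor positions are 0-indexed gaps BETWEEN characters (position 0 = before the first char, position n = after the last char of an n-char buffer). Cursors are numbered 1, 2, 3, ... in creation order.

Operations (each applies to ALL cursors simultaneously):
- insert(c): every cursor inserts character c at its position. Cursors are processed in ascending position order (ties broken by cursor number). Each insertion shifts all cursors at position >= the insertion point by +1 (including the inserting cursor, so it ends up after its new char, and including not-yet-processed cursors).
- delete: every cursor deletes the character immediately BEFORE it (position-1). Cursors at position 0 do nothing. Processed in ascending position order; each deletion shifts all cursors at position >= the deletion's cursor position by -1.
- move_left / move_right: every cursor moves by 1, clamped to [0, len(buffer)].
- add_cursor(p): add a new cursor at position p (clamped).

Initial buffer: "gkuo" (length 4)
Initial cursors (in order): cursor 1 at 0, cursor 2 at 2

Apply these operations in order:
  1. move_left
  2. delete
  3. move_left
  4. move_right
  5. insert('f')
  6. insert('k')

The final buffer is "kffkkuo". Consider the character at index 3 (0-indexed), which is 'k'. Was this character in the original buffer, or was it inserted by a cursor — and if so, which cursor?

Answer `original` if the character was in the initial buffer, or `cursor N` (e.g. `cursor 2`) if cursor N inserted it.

Answer: cursor 1

Derivation:
After op 1 (move_left): buffer="gkuo" (len 4), cursors c1@0 c2@1, authorship ....
After op 2 (delete): buffer="kuo" (len 3), cursors c1@0 c2@0, authorship ...
After op 3 (move_left): buffer="kuo" (len 3), cursors c1@0 c2@0, authorship ...
After op 4 (move_right): buffer="kuo" (len 3), cursors c1@1 c2@1, authorship ...
After op 5 (insert('f')): buffer="kffuo" (len 5), cursors c1@3 c2@3, authorship .12..
After op 6 (insert('k')): buffer="kffkkuo" (len 7), cursors c1@5 c2@5, authorship .1212..
Authorship (.=original, N=cursor N): . 1 2 1 2 . .
Index 3: author = 1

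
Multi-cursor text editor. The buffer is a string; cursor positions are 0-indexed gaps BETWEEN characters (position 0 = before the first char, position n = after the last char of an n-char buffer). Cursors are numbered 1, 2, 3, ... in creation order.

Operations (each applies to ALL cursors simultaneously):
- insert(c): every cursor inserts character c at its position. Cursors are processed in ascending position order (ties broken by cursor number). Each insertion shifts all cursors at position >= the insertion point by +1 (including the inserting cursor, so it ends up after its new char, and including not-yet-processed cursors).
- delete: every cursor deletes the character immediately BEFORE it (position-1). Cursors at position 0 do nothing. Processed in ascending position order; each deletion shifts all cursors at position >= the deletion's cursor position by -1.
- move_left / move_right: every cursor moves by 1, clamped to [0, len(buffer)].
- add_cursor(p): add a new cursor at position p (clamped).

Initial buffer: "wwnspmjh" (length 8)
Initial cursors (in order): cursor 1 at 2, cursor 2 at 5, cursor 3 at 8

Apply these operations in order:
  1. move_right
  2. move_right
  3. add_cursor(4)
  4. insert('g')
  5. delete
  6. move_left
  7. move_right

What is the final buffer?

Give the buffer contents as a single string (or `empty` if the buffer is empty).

Answer: wwnspmjh

Derivation:
After op 1 (move_right): buffer="wwnspmjh" (len 8), cursors c1@3 c2@6 c3@8, authorship ........
After op 2 (move_right): buffer="wwnspmjh" (len 8), cursors c1@4 c2@7 c3@8, authorship ........
After op 3 (add_cursor(4)): buffer="wwnspmjh" (len 8), cursors c1@4 c4@4 c2@7 c3@8, authorship ........
After op 4 (insert('g')): buffer="wwnsggpmjghg" (len 12), cursors c1@6 c4@6 c2@10 c3@12, authorship ....14...2.3
After op 5 (delete): buffer="wwnspmjh" (len 8), cursors c1@4 c4@4 c2@7 c3@8, authorship ........
After op 6 (move_left): buffer="wwnspmjh" (len 8), cursors c1@3 c4@3 c2@6 c3@7, authorship ........
After op 7 (move_right): buffer="wwnspmjh" (len 8), cursors c1@4 c4@4 c2@7 c3@8, authorship ........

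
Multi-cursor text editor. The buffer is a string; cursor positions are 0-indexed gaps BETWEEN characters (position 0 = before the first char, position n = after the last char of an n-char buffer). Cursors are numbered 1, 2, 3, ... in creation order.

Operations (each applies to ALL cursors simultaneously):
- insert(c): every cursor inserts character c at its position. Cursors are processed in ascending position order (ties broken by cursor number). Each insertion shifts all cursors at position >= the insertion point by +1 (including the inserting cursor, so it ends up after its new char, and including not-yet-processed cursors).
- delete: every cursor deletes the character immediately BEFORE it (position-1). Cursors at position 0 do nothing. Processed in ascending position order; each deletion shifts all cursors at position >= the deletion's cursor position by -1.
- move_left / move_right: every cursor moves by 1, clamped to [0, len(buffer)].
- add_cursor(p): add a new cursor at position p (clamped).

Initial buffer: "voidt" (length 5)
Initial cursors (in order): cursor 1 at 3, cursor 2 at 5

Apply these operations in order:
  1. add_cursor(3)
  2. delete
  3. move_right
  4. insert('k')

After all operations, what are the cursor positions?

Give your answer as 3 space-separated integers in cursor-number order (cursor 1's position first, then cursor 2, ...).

Answer: 5 5 5

Derivation:
After op 1 (add_cursor(3)): buffer="voidt" (len 5), cursors c1@3 c3@3 c2@5, authorship .....
After op 2 (delete): buffer="vd" (len 2), cursors c1@1 c3@1 c2@2, authorship ..
After op 3 (move_right): buffer="vd" (len 2), cursors c1@2 c2@2 c3@2, authorship ..
After op 4 (insert('k')): buffer="vdkkk" (len 5), cursors c1@5 c2@5 c3@5, authorship ..123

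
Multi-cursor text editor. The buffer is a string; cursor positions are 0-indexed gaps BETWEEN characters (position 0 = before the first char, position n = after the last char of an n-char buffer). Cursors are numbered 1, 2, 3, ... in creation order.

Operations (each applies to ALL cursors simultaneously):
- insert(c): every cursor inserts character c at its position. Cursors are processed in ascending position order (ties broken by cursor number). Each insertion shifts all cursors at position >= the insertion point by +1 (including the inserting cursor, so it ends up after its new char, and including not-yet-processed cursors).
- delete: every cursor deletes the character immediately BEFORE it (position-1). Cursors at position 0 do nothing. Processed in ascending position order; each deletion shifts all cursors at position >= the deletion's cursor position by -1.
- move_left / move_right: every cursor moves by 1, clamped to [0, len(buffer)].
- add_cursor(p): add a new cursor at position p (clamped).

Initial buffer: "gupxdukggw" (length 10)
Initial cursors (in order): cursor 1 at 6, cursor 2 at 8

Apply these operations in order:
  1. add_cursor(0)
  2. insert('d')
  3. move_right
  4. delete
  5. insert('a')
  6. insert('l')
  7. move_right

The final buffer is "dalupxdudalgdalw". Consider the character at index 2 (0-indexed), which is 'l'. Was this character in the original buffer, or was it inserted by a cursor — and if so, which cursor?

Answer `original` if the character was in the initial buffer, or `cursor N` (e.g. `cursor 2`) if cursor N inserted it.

Answer: cursor 3

Derivation:
After op 1 (add_cursor(0)): buffer="gupxdukggw" (len 10), cursors c3@0 c1@6 c2@8, authorship ..........
After op 2 (insert('d')): buffer="dgupxdudkgdgw" (len 13), cursors c3@1 c1@8 c2@11, authorship 3......1..2..
After op 3 (move_right): buffer="dgupxdudkgdgw" (len 13), cursors c3@2 c1@9 c2@12, authorship 3......1..2..
After op 4 (delete): buffer="dupxdudgdw" (len 10), cursors c3@1 c1@7 c2@9, authorship 3.....1.2.
After op 5 (insert('a')): buffer="daupxdudagdaw" (len 13), cursors c3@2 c1@9 c2@12, authorship 33.....11.22.
After op 6 (insert('l')): buffer="dalupxdudalgdalw" (len 16), cursors c3@3 c1@11 c2@15, authorship 333.....111.222.
After op 7 (move_right): buffer="dalupxdudalgdalw" (len 16), cursors c3@4 c1@12 c2@16, authorship 333.....111.222.
Authorship (.=original, N=cursor N): 3 3 3 . . . . . 1 1 1 . 2 2 2 .
Index 2: author = 3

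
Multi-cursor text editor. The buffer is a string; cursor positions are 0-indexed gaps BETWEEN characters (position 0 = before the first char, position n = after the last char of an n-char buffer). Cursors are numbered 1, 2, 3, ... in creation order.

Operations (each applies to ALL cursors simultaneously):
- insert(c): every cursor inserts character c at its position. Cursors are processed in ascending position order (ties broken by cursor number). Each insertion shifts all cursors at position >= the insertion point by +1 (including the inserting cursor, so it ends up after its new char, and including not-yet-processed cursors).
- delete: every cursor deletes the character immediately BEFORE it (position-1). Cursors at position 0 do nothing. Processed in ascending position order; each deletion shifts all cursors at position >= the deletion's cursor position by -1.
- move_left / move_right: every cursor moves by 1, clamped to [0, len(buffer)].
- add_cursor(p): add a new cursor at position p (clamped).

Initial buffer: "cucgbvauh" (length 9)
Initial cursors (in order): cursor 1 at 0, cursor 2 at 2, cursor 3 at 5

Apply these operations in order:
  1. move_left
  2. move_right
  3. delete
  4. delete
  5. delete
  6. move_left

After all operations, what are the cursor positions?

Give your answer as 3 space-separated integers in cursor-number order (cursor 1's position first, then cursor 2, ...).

After op 1 (move_left): buffer="cucgbvauh" (len 9), cursors c1@0 c2@1 c3@4, authorship .........
After op 2 (move_right): buffer="cucgbvauh" (len 9), cursors c1@1 c2@2 c3@5, authorship .........
After op 3 (delete): buffer="cgvauh" (len 6), cursors c1@0 c2@0 c3@2, authorship ......
After op 4 (delete): buffer="cvauh" (len 5), cursors c1@0 c2@0 c3@1, authorship .....
After op 5 (delete): buffer="vauh" (len 4), cursors c1@0 c2@0 c3@0, authorship ....
After op 6 (move_left): buffer="vauh" (len 4), cursors c1@0 c2@0 c3@0, authorship ....

Answer: 0 0 0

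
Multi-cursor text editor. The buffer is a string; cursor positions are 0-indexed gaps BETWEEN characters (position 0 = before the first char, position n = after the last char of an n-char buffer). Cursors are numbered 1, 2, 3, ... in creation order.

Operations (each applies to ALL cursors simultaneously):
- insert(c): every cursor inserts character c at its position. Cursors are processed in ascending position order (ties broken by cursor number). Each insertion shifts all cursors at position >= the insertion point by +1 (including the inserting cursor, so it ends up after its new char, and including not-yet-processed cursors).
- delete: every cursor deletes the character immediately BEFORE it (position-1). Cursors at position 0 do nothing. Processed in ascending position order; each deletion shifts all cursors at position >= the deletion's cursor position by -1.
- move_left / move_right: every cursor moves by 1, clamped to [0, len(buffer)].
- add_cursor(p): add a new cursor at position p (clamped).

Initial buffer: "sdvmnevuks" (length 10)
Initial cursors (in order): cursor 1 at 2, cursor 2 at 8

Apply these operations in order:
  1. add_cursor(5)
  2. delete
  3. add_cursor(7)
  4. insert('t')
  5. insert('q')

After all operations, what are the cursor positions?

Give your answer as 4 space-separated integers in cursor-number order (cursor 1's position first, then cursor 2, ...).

Answer: 3 11 7 15

Derivation:
After op 1 (add_cursor(5)): buffer="sdvmnevuks" (len 10), cursors c1@2 c3@5 c2@8, authorship ..........
After op 2 (delete): buffer="svmevks" (len 7), cursors c1@1 c3@3 c2@5, authorship .......
After op 3 (add_cursor(7)): buffer="svmevks" (len 7), cursors c1@1 c3@3 c2@5 c4@7, authorship .......
After op 4 (insert('t')): buffer="stvmtevtkst" (len 11), cursors c1@2 c3@5 c2@8 c4@11, authorship .1..3..2..4
After op 5 (insert('q')): buffer="stqvmtqevtqkstq" (len 15), cursors c1@3 c3@7 c2@11 c4@15, authorship .11..33..22..44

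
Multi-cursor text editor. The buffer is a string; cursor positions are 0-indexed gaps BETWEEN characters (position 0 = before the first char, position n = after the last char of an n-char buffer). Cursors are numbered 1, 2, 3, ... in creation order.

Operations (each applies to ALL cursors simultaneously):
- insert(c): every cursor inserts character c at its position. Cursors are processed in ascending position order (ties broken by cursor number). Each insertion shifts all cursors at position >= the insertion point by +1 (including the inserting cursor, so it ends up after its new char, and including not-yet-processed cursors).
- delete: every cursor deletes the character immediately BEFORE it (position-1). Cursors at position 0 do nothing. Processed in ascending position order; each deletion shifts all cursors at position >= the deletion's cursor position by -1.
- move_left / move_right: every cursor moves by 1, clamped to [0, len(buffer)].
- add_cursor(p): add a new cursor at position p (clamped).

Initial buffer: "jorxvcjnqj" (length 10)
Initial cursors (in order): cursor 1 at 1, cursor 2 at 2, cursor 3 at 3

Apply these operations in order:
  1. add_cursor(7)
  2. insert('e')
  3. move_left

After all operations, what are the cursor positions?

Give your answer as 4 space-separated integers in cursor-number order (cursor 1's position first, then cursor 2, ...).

Answer: 1 3 5 10

Derivation:
After op 1 (add_cursor(7)): buffer="jorxvcjnqj" (len 10), cursors c1@1 c2@2 c3@3 c4@7, authorship ..........
After op 2 (insert('e')): buffer="jeoerexvcjenqj" (len 14), cursors c1@2 c2@4 c3@6 c4@11, authorship .1.2.3....4...
After op 3 (move_left): buffer="jeoerexvcjenqj" (len 14), cursors c1@1 c2@3 c3@5 c4@10, authorship .1.2.3....4...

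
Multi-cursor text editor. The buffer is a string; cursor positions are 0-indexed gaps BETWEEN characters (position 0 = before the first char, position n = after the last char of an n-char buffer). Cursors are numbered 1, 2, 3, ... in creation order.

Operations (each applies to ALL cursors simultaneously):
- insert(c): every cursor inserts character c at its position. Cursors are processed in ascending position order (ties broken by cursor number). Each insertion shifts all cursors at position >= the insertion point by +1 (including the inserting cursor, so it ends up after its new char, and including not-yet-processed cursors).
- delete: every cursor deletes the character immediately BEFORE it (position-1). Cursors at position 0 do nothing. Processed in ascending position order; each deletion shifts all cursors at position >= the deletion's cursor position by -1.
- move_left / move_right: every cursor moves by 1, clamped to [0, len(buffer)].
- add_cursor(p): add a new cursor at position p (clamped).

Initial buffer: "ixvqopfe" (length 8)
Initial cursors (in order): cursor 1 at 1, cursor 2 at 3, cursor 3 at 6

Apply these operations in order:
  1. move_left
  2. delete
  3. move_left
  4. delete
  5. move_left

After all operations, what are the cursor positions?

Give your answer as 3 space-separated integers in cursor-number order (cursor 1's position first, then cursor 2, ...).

Answer: 0 0 0

Derivation:
After op 1 (move_left): buffer="ixvqopfe" (len 8), cursors c1@0 c2@2 c3@5, authorship ........
After op 2 (delete): buffer="ivqpfe" (len 6), cursors c1@0 c2@1 c3@3, authorship ......
After op 3 (move_left): buffer="ivqpfe" (len 6), cursors c1@0 c2@0 c3@2, authorship ......
After op 4 (delete): buffer="iqpfe" (len 5), cursors c1@0 c2@0 c3@1, authorship .....
After op 5 (move_left): buffer="iqpfe" (len 5), cursors c1@0 c2@0 c3@0, authorship .....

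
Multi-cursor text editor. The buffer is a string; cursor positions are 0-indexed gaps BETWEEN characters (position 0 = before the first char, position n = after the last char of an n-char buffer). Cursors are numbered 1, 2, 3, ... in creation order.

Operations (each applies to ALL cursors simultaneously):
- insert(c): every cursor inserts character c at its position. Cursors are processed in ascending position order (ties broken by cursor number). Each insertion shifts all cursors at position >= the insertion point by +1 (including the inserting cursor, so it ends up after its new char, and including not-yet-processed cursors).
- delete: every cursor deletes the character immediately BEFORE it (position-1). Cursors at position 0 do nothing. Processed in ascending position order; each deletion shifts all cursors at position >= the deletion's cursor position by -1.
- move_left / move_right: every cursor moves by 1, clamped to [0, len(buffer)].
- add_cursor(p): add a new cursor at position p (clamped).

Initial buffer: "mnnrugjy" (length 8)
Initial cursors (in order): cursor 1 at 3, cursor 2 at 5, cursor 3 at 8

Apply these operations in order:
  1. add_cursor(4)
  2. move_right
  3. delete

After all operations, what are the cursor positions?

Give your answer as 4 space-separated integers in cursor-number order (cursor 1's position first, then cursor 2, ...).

Answer: 3 3 4 3

Derivation:
After op 1 (add_cursor(4)): buffer="mnnrugjy" (len 8), cursors c1@3 c4@4 c2@5 c3@8, authorship ........
After op 2 (move_right): buffer="mnnrugjy" (len 8), cursors c1@4 c4@5 c2@6 c3@8, authorship ........
After op 3 (delete): buffer="mnnj" (len 4), cursors c1@3 c2@3 c4@3 c3@4, authorship ....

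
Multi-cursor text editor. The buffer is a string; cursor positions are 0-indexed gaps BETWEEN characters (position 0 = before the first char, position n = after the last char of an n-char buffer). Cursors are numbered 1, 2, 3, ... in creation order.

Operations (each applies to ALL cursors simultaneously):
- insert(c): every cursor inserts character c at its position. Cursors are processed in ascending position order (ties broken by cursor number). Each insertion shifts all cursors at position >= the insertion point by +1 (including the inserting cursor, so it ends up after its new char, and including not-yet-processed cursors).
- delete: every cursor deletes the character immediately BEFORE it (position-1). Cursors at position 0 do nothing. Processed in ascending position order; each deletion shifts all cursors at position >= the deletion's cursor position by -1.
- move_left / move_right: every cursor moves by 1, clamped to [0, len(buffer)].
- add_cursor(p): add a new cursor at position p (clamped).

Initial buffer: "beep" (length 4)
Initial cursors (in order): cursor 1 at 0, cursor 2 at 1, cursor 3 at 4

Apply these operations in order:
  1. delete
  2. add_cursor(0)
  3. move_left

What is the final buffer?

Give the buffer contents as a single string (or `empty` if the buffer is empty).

After op 1 (delete): buffer="ee" (len 2), cursors c1@0 c2@0 c3@2, authorship ..
After op 2 (add_cursor(0)): buffer="ee" (len 2), cursors c1@0 c2@0 c4@0 c3@2, authorship ..
After op 3 (move_left): buffer="ee" (len 2), cursors c1@0 c2@0 c4@0 c3@1, authorship ..

Answer: ee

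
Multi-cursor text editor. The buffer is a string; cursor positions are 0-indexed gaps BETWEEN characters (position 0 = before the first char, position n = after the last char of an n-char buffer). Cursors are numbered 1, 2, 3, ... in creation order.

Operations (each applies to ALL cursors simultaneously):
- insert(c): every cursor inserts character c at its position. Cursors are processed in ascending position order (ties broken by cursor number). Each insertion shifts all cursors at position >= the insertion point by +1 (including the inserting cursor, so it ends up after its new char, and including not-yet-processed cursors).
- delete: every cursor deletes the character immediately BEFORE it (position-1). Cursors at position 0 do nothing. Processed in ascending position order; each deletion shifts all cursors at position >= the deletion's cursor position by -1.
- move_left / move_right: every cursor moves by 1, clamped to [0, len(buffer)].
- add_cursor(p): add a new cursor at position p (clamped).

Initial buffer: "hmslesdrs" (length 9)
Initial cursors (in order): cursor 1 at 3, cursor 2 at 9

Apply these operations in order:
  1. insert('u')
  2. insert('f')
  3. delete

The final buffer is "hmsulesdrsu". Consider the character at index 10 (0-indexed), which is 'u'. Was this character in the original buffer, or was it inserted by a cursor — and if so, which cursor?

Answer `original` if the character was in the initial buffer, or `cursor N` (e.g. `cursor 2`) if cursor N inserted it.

After op 1 (insert('u')): buffer="hmsulesdrsu" (len 11), cursors c1@4 c2@11, authorship ...1......2
After op 2 (insert('f')): buffer="hmsuflesdrsuf" (len 13), cursors c1@5 c2@13, authorship ...11......22
After op 3 (delete): buffer="hmsulesdrsu" (len 11), cursors c1@4 c2@11, authorship ...1......2
Authorship (.=original, N=cursor N): . . . 1 . . . . . . 2
Index 10: author = 2

Answer: cursor 2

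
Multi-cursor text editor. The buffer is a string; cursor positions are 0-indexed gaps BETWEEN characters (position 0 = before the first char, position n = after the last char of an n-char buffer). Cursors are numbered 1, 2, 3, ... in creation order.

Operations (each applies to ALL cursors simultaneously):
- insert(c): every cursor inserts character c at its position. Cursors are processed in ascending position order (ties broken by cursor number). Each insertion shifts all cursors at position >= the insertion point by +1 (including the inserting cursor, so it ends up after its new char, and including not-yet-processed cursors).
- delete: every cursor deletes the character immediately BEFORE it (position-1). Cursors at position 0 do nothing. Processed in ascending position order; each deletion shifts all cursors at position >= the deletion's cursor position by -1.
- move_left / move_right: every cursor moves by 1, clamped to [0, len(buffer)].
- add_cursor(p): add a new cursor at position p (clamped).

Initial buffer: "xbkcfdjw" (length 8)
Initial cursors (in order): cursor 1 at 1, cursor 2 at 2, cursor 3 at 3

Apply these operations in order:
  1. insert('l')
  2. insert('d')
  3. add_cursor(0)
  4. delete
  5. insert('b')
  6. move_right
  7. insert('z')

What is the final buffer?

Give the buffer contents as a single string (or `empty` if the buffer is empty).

Answer: bxzlbbzlbkzlbczfdjw

Derivation:
After op 1 (insert('l')): buffer="xlblklcfdjw" (len 11), cursors c1@2 c2@4 c3@6, authorship .1.2.3.....
After op 2 (insert('d')): buffer="xldbldkldcfdjw" (len 14), cursors c1@3 c2@6 c3@9, authorship .11.22.33.....
After op 3 (add_cursor(0)): buffer="xldbldkldcfdjw" (len 14), cursors c4@0 c1@3 c2@6 c3@9, authorship .11.22.33.....
After op 4 (delete): buffer="xlblklcfdjw" (len 11), cursors c4@0 c1@2 c2@4 c3@6, authorship .1.2.3.....
After op 5 (insert('b')): buffer="bxlbblbklbcfdjw" (len 15), cursors c4@1 c1@4 c2@7 c3@10, authorship 4.11.22.33.....
After op 6 (move_right): buffer="bxlbblbklbcfdjw" (len 15), cursors c4@2 c1@5 c2@8 c3@11, authorship 4.11.22.33.....
After op 7 (insert('z')): buffer="bxzlbbzlbkzlbczfdjw" (len 19), cursors c4@3 c1@7 c2@11 c3@15, authorship 4.411.122.233.3....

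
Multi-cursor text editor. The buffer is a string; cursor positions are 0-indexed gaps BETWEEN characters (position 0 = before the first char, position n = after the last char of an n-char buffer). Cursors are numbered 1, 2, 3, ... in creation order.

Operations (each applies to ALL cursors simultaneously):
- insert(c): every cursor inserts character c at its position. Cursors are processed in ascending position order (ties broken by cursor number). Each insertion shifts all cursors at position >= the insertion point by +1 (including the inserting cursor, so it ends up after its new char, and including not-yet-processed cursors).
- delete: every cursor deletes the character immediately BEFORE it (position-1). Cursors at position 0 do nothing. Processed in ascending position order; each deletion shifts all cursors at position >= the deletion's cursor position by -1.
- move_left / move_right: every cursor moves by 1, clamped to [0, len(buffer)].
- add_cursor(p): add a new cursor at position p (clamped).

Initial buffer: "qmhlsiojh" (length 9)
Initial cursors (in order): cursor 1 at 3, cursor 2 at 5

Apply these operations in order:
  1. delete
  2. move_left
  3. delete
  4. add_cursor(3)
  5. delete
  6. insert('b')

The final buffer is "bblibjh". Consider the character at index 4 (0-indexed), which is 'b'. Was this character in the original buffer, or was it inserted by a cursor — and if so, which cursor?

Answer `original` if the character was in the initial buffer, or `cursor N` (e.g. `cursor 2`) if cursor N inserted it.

After op 1 (delete): buffer="qmliojh" (len 7), cursors c1@2 c2@3, authorship .......
After op 2 (move_left): buffer="qmliojh" (len 7), cursors c1@1 c2@2, authorship .......
After op 3 (delete): buffer="liojh" (len 5), cursors c1@0 c2@0, authorship .....
After op 4 (add_cursor(3)): buffer="liojh" (len 5), cursors c1@0 c2@0 c3@3, authorship .....
After op 5 (delete): buffer="lijh" (len 4), cursors c1@0 c2@0 c3@2, authorship ....
After op 6 (insert('b')): buffer="bblibjh" (len 7), cursors c1@2 c2@2 c3@5, authorship 12..3..
Authorship (.=original, N=cursor N): 1 2 . . 3 . .
Index 4: author = 3

Answer: cursor 3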